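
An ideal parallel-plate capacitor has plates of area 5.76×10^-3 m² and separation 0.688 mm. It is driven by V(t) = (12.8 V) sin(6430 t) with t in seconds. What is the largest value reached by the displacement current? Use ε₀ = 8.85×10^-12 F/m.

6.10×10^-6 A

(dE/dt)_max = V₀ω/d = 1.196×10^8 V/(m·s); ω = 6430 rad/s.
I_d,max = ε₀ A (dE/dt)_max = (8.85×10^-12)(5.76×10^-3)(1.196×10^8) = 6.10×10^-6 A.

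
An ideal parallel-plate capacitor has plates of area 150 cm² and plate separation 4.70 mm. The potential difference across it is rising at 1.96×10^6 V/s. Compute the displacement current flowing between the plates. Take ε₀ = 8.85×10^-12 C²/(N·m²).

5.54×10^-5 A

The field between the plates is E = V/d, so dE/dt = (1.96×10^6)/(4.70×10^-3 m) = 4.170×10^8 V/(m·s).
I_d = ε₀ A (dE/dt) = (8.85×10^-12)(0.0150)(4.170×10^8) = 5.54×10^-5 A.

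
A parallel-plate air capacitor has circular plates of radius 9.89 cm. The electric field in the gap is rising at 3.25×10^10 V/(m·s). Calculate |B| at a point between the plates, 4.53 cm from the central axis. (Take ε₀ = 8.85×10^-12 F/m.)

8.19×10^-9 T

Through the whole plate area (πR² = 0.03073 m²), I_d = ε₀ πR² dE/dt = 8.839×10^-3 A.
For r < R the Ampère–Maxwell law gives B(2πr) = μ₀ I_d (r²/R²), so B = μ₀ I_d r/(2πR²) = (4π×10^-7)(8.839×10^-3)(0.0453)/(2π·0.0989²) = 8.19×10^-9 T.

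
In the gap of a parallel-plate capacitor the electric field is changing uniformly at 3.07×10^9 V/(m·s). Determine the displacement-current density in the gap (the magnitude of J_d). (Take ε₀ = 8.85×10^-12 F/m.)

J_d = ε₀ dE/dt = (8.85×10^-12)(3.07×10^9) = 0.0272 A/m².

0.0272 A/m²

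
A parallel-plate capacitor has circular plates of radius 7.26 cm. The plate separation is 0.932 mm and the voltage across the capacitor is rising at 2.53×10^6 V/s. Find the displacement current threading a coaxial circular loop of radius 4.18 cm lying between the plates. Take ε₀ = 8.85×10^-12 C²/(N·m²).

1.32×10^-4 A

With E = V/d, dE/dt = 2.715×10^9 V/(m·s) and πR² = 0.01656 m², giving I_d = ε₀ πR² dE/dt = 3.979×10^-4 A.
Since J_d is uniform, the enclosed fraction is (r/R)² = 0.3315, giving I_d,enc = 1.32×10^-4 A.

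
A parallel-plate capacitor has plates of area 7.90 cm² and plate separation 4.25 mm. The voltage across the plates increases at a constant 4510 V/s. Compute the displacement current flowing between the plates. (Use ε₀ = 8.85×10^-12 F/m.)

C = ε₀A/d = (8.85×10^-12)(7.90×10^-4)/(4.25×10^-3) = 1.645×10^-12 F.
I_d = C dV/dt = (1.645×10^-12)(4510) = 7.42×10^-9 A.

7.42×10^-9 A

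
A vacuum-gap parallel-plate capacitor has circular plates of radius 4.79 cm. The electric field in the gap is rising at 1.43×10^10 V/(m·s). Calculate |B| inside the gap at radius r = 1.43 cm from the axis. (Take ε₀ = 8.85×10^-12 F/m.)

Total displacement current: I_d = ε₀(πR²)(dE/dt) = (8.85×10^-12)(7.208×10^-3)(1.43×10^10) = 9.122×10^-4 A.
An Ampèrian loop of radius r encloses a fraction (r/R)² of I_d. Then B·2πr = μ₀ I_d (r/R)², giving B = μ₀ I_d r/(2πR²) = 1.14×10^-9 T.

1.14×10^-9 T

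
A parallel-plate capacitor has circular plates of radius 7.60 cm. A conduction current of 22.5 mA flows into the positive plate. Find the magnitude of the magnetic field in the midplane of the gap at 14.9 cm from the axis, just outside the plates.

Between the plates the displacement current equals the wire current: I_d = 22.5 mA = 0.0225 A.
Outside the plates the loop encloses all of I_d, so B·2πr = μ₀ I_d and B = 3.02×10^-8 T.

3.02×10^-8 T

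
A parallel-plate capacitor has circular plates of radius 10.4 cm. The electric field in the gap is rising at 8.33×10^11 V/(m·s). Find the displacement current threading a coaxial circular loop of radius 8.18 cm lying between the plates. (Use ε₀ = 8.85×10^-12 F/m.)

0.155 A

I_d = ε₀ dΦ_E/dt = ε₀ πR² (dE/dt) = (8.85×10^-12)(0.03398)(8.33×10^11) = 0.2505 A through the full plate area.
Since J_d is uniform, the enclosed fraction is (r/R)² = 0.6186, giving I_d,enc = 0.155 A.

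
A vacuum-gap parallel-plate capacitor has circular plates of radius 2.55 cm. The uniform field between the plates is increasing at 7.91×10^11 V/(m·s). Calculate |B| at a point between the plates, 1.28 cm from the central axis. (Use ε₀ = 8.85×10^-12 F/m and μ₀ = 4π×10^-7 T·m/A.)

5.63×10^-8 T

Total displacement current: I_d = ε₀(πR²)(dE/dt) = (8.85×10^-12)(2.043×10^-3)(7.91×10^11) = 0.01430 A.
∮B·dl = μ₀ I_d,enc with I_d,enc = I_d r²/R² = 3.603×10^-3 A; so B = μ₀ I_d,enc/(2πr) = 5.63×10^-8 T.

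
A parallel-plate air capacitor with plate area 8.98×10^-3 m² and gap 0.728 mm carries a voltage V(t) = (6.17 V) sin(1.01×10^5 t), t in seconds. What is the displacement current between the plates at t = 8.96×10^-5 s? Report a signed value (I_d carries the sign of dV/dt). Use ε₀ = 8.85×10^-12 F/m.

dV/dt = (6.17)(1.01×10^5)·cos(9.0496) = -5.798×10^5 V/s.
I_d = C dV/dt with C = ε₀A/d = (8.85×10^-12)(8.98×10^-3)/(7.28×10^-4) = 1.092×10^-10 F, so I_d = (1.092×10^-10)(-5.798×10^5) = -6.33×10^-5 A.

-6.33×10^-5 A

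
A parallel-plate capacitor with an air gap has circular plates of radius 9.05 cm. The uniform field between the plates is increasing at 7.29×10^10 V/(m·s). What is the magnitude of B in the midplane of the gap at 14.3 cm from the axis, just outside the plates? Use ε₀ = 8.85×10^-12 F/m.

Through the whole plate area (πR² = 0.02573 m²), I_d = ε₀ πR² dE/dt = 0.01660 A.
For r ≥ R the full I_d is enclosed: B = μ₀ I_d/(2πr) = (4π×10^-7)(0.01660)/(2π·0.143) = 2.32×10^-8 T.

2.32×10^-8 T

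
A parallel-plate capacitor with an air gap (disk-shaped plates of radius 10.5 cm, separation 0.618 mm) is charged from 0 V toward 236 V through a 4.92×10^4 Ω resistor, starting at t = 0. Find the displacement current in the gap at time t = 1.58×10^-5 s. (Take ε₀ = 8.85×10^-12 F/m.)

With C = ε₀A/d = (8.85×10^-12)(0.03464)/(6.18×10^-4) = 4.961×10^-10 F, the time constant is τ = RC = 2.441×10^-5 s, so t/τ = 0.6473 and e^(−t/τ) = 0.5235.
I_d = I_cond = (V₀/R) e^(−t/τ) = (4.797×10^-3)(0.5235) = 2.51×10^-3 A.

2.51×10^-3 A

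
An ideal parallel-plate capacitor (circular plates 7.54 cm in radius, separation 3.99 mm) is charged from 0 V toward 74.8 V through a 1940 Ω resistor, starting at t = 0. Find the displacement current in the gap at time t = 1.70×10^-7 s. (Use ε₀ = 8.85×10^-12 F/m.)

4.22×10^-3 A

C = ε₀A/d = (8.85×10^-12)(0.01786)/(3.99×10^-3) = 3.961×10^-11 F and τ = RC = 7.684×10^-8 s. I_d in the gap equals the RC charging current.
I_d(t) = (V₀/R) e^(−t/τ) = 0.03856 · e^(−2.212) = 4.22×10^-3 A.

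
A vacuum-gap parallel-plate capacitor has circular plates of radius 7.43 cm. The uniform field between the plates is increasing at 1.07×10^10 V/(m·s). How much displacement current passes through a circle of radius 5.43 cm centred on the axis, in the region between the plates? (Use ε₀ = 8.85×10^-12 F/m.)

I_d = ε₀ dΦ_E/dt = ε₀ πR² (dE/dt) = (8.85×10^-12)(0.01734)(1.07×10^10) = 1.642×10^-3 A through the full plate area.
Since J_d is uniform, the enclosed fraction is (r/R)² = 0.5341, giving I_d,enc = 8.77×10^-4 A.

8.77×10^-4 A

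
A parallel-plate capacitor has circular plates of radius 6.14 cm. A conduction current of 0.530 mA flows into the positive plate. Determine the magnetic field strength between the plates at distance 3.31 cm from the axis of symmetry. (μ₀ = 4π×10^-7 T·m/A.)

9.31×10^-10 T

By continuity the displacement current in the gap matches the conduction current: I_d = 5.30×10^-4 A.
An Ampèrian loop of radius r encloses a fraction (r/R)² of I_d. Then B·2πr = μ₀ I_d (r/R)², giving B = μ₀ I_d r/(2πR²) = 9.31×10^-10 T.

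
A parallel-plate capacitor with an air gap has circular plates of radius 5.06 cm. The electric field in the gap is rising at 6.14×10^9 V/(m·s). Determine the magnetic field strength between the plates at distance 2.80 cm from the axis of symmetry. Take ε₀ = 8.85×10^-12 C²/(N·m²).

9.56×10^-10 T

I_d = ε₀ dΦ_E/dt = ε₀ πR² (dE/dt) = (8.85×10^-12)(8.044×10^-3)(6.14×10^9) = 4.371×10^-4 A through the full plate area.
An Ampèrian loop of radius r encloses a fraction (r/R)² of I_d. Then B·2πr = μ₀ I_d (r/R)², giving B = μ₀ I_d r/(2πR²) = 9.56×10^-10 T.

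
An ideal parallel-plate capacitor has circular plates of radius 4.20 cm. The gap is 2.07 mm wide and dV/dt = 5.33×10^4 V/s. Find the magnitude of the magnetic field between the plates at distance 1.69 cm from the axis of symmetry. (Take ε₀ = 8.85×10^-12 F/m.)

dE/dt = (dV/dt)/d = 2.575×10^7 V/(m·s); I_d = ε₀(πR²)(dE/dt) = (8.85×10^-12)(5.542×10^-3)(2.575×10^7) = 1.263×10^-6 A.
An Ampèrian loop of radius r encloses a fraction (r/R)² of I_d. Then B·2πr = μ₀ I_d (r/R)², giving B = μ₀ I_d r/(2πR²) = 2.42×10^-12 T.

2.42×10^-12 T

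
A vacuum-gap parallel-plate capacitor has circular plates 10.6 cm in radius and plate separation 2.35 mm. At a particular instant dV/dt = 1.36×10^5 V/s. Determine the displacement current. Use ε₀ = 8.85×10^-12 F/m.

1.81×10^-5 A

E = V/d so dE/dt = (dV/dt)/d = 5.787×10^7 V/(m·s), and I_d = ε₀ A dE/dt = (8.85×10^-12)(0.03530)(5.787×10^7) = 1.81×10^-5 A.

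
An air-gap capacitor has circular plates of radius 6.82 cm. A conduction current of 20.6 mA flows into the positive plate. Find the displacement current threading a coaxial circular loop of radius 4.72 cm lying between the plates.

9.87×10^-3 A

No conduction current crosses the gap, so I_d there equals the 0.0206 A in the leads.
Through an area πr² the displacement current is I_d·(πr²/πR²) = I_d (r/R)² = 9.87×10^-3 A.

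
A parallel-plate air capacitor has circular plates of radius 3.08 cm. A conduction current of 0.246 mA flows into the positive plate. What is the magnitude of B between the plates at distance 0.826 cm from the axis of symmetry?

No conduction current crosses the gap, so I_d there equals the 2.46×10^-4 A in the leads.
∮B·dl = μ₀ I_d,enc with I_d,enc = I_d r²/R² = 1.769×10^-5 A; so B = μ₀ I_d,enc/(2πr) = 4.28×10^-10 T.

4.28×10^-10 T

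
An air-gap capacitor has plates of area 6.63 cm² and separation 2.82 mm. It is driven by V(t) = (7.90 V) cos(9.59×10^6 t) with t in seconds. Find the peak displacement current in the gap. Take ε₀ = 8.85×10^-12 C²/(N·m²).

(dE/dt)_max = V₀ω/d = 2.687×10^10 V/(m·s); ω = 9.59×10^6 rad/s.
I_d,max = ε₀ A (dE/dt)_max = (8.85×10^-12)(6.63×10^-4)(2.687×10^10) = 1.58×10^-4 A.

1.58×10^-4 A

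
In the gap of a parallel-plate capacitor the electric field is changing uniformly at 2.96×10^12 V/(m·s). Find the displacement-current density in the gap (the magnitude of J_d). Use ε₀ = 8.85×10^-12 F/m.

26.2 A/m²

J_d = ε₀ ∂E/∂t, so J_d = 26.2 A/m².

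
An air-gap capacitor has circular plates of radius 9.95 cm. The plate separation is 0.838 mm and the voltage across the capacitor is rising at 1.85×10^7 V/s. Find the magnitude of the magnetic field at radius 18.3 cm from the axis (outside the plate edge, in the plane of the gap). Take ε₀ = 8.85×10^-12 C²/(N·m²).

I_d = C dV/dt with C = ε₀πR²/d = 3.284×10^-10 F, so I_d = (3.284×10^-10)(1.85×10^7) = 6.075×10^-3 A.
With r > R the enclosed displacement current is the full I_d; B = μ₀ I_d / (2πr) = 6.64×10^-9 T.

6.64×10^-9 T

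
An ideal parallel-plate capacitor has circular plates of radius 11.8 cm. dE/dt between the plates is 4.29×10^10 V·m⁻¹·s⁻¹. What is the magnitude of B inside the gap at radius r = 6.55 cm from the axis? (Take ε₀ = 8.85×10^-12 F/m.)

1.56×10^-8 T

I_d = ε₀ dΦ_E/dt = ε₀ πR² (dE/dt) = (8.85×10^-12)(0.04374)(4.29×10^10) = 0.01661 A through the full plate area.
An Ampèrian loop of radius r encloses a fraction (r/R)² of I_d. Then B·2πr = μ₀ I_d (r/R)², giving B = μ₀ I_d r/(2πR²) = 1.56×10^-8 T.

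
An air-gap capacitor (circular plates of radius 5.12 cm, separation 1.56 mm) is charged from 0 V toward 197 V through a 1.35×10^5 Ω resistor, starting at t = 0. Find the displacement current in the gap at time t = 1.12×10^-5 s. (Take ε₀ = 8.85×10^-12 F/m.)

2.47×10^-4 A

With C = ε₀A/d = (8.85×10^-12)(8.235×10^-3)/(1.56×10^-3) = 4.672×10^-11 F, the time constant is τ = RC = 6.307×10^-6 s, so t/τ = 1.776 and e^(−t/τ) = 0.1693.
I_d = I_cond = (V₀/R) e^(−t/τ) = (1.459×10^-3)(0.1693) = 2.47×10^-4 A.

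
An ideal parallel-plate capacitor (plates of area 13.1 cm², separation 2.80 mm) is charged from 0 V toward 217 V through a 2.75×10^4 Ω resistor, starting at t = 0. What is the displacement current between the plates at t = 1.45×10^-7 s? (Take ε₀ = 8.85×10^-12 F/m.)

C = ε₀A/d = (8.85×10^-12)(1.31×10^-3)/(2.80×10^-3) = 4.141×10^-12 F, so τ = RC = 1.139×10^-7 s.
The conduction current is I(t) = (V₀/R) e^(−t/τ), and the displacement current between the plates equals it.
t/τ = 1.273; I_d = (217/2.75×10^4) · e^(−1.273) = (7.891×10^-3)(0.2800) = 2.21×10^-3 A.

2.21×10^-3 A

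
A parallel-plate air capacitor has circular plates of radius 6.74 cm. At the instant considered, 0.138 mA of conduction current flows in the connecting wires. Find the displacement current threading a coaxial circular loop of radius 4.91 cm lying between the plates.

7.32×10^-5 A

Between the plates the displacement current equals the wire current: I_d = 0.138 mA = 1.38×10^-4 A.
Through an area πr² the displacement current is I_d·(πr²/πR²) = I_d (r/R)² = 7.32×10^-5 A.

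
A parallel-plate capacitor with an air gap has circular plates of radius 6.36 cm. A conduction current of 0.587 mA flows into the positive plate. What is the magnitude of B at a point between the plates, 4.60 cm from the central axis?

1.34×10^-9 T

No conduction current crosses the gap, so I_d there equals the 5.87×10^-4 A in the leads.
For r < R the Ampère–Maxwell law gives B(2πr) = μ₀ I_d (r²/R²), so B = μ₀ I_d r/(2πR²) = (4π×10^-7)(5.87×10^-4)(0.0460)/(2π·0.0636²) = 1.34×10^-9 T.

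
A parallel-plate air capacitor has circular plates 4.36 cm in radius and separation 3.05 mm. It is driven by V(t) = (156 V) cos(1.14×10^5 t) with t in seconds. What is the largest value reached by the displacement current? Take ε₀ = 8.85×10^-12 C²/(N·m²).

3.08×10^-4 A

C = ε₀A/d = (8.85×10^-12)(5.972×10^-3)/(3.05×10^-3) = 1.733×10^-11 F; ω = 1.14×10^5 rad/s.
I_d = C dV/dt, so |I_d|_max = C V₀ ω = (1.733×10^-11)(156)(1.14×10^5) = 3.08×10^-4 A.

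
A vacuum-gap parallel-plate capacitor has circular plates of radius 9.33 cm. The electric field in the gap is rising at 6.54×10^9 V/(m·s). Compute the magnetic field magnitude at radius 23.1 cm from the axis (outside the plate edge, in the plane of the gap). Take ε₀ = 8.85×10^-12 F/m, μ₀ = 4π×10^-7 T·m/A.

Through the whole plate area (πR² = 0.02735 m²), I_d = ε₀ πR² dE/dt = 1.583×10^-3 A.
For r ≥ R the full I_d is enclosed: B = μ₀ I_d/(2πr) = (4π×10^-7)(1.583×10^-3)/(2π·0.231) = 1.37×10^-9 T.

1.37×10^-9 T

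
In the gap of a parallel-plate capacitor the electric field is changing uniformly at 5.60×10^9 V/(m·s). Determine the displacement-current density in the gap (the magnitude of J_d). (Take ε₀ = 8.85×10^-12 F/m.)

J_d = ε₀ ∂E/∂t, so J_d = 0.0496 A/m².

0.0496 A/m²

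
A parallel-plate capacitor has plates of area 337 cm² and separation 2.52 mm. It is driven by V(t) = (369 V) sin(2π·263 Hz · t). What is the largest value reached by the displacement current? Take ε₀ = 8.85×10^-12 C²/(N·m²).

7.22×10^-5 A

The displacement current equals the conduction current C dV/dt, which peaks at C V₀ ω.
With C = ε₀A/d = (8.85×10^-12)(0.0337)/(2.52×10^-3) = 1.184×10^-10 F and ω = 2πf = 1652 rad/s, I_d,max = (1.184×10^-10)(369)(1652) = 7.22×10^-5 A.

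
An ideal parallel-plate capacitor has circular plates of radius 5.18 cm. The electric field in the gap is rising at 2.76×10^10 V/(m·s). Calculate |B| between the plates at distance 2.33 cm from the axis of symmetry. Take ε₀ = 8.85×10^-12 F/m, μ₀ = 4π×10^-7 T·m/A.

Total displacement current: I_d = ε₀(πR²)(dE/dt) = (8.85×10^-12)(8.430×10^-3)(2.76×10^10) = 2.059×10^-3 A.
∮B·dl = μ₀ I_d,enc with I_d,enc = I_d r²/R² = 4.166×10^-4 A; so B = μ₀ I_d,enc/(2πr) = 3.58×10^-9 T.

3.58×10^-9 T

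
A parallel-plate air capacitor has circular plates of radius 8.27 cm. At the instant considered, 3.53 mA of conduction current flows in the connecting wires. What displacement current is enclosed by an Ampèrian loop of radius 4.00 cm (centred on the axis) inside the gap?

8.26×10^-4 A

No conduction current crosses the gap, so I_d there equals the 3.53×10^-3 A in the leads.
Since J_d is uniform, the enclosed fraction is (r/R)² = 0.2339, giving I_d,enc = 8.26×10^-4 A.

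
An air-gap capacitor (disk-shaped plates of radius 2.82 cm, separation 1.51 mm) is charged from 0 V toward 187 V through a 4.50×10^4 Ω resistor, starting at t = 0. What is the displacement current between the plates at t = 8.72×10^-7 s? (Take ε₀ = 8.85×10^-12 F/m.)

1.11×10^-3 A

With C = ε₀A/d = (8.85×10^-12)(2.498×10^-3)/(1.51×10^-3) = 1.464×10^-11 F, the time constant is τ = RC = 6.588×10^-7 s, so t/τ = 1.324 and e^(−t/τ) = 0.2661.
I_d = I_cond = (V₀/R) e^(−t/τ) = (4.156×10^-3)(0.2661) = 1.11×10^-3 A.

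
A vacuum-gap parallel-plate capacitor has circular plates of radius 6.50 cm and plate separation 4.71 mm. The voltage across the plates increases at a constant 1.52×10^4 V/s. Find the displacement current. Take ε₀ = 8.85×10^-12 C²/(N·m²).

3.79×10^-7 A

The field between the plates is E = V/d, so dE/dt = (1.52×10^4)/(4.71×10^-3 m) = 3.227×10^6 V/(m·s).
I_d = ε₀ A (dE/dt) = (8.85×10^-12)(0.01327)(3.227×10^6) = 3.79×10^-7 A.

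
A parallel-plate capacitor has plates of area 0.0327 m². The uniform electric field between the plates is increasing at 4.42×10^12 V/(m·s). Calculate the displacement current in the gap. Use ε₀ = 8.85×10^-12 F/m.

1.28 A

The displacement current is ε₀ times dΦ_E/dt = ε₀ A dE/dt = (8.85×10^-12)(0.0327)(4.42×10^12) = 1.28 A.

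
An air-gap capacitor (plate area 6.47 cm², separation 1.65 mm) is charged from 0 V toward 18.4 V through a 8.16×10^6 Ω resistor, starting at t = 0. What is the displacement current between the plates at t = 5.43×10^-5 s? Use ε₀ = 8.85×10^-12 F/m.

With C = ε₀A/d = (8.85×10^-12)(6.47×10^-4)/(1.65×10^-3) = 3.470×10^-12 F, the time constant is τ = RC = 2.832×10^-5 s, so t/τ = 1.917 and e^(−t/τ) = 0.1470.
I_d = I_cond = (V₀/R) e^(−t/τ) = (2.255×10^-6)(0.1470) = 3.31×10^-7 A.

3.31×10^-7 A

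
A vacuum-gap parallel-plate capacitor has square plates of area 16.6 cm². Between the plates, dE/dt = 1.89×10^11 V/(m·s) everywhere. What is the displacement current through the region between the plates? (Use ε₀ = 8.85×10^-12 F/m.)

2.78×10^-3 A

I_d = ε₀ A (dE/dt) = (8.85×10^-12)(1.66×10^-3 m²)(1.89×10^11) = 2.78×10^-3 A.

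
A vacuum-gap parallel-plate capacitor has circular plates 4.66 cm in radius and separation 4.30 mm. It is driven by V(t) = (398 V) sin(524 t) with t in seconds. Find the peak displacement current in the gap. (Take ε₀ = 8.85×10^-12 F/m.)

The displacement current equals the conduction current C dV/dt, which peaks at C V₀ ω.
With C = ε₀A/d = (8.85×10^-12)(6.822×10^-3)/(4.30×10^-3) = 1.404×10^-11 F and ω = 524 rad/s, I_d,max = (1.404×10^-11)(398)(524) = 2.93×10^-6 A.

2.93×10^-6 A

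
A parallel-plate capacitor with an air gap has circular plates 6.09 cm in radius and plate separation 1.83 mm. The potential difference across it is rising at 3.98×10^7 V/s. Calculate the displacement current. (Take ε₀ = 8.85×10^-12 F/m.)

The field between the plates is E = V/d, so dE/dt = (3.98×10^7)/(1.83×10^-3 m) = 2.175×10^10 V/(m·s).
I_d = ε₀ A (dE/dt) = (8.85×10^-12)(0.01165)(2.175×10^10) = 2.24×10^-3 A.

2.24×10^-3 A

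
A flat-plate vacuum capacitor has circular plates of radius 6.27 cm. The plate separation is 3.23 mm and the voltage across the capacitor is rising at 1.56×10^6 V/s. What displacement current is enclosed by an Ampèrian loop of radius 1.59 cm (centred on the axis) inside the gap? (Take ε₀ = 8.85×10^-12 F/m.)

I_d = C dV/dt with C = ε₀πR²/d = 3.384×10^-11 F, so I_d = (3.384×10^-11)(1.56×10^6) = 5.279×10^-5 A.
Through an area πr² the displacement current is I_d·(πr²/πR²) = I_d (r/R)² = 3.39×10^-6 A.

3.39×10^-6 A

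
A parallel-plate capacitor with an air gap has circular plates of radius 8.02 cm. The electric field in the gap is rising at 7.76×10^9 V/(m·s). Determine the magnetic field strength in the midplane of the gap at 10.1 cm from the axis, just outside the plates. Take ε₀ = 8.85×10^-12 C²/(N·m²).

Through the whole plate area (πR² = 0.02021 m²), I_d = ε₀ πR² dE/dt = 1.388×10^-3 A.
Outside the plates the loop encloses all of I_d, so B·2πr = μ₀ I_d and B = 2.75×10^-9 T.

2.75×10^-9 T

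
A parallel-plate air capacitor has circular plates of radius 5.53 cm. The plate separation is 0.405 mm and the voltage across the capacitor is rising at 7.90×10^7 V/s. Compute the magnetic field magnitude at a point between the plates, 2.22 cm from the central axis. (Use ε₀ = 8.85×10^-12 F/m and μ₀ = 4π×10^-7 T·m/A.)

dE/dt = (dV/dt)/d = 1.951×10^11 V/(m·s); I_d = ε₀(πR²)(dE/dt) = (8.85×10^-12)(9.607×10^-3)(1.951×10^11) = 0.01659 A.
An Ampèrian loop of radius r encloses a fraction (r/R)² of I_d. Then B·2πr = μ₀ I_d (r/R)², giving B = μ₀ I_d r/(2πR²) = 2.41×10^-8 T.

2.41×10^-8 T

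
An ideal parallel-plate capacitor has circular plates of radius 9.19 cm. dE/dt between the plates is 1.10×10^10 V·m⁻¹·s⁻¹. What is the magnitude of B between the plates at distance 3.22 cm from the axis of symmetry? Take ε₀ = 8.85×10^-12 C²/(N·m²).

Total displacement current: I_d = ε₀(πR²)(dE/dt) = (8.85×10^-12)(0.02653)(1.10×10^10) = 2.583×10^-3 A.
For r < R the Ampère–Maxwell law gives B(2πr) = μ₀ I_d (r²/R²), so B = μ₀ I_d r/(2πR²) = (4π×10^-7)(2.583×10^-3)(0.0322)/(2π·0.0919²) = 1.97×10^-9 T.

1.97×10^-9 T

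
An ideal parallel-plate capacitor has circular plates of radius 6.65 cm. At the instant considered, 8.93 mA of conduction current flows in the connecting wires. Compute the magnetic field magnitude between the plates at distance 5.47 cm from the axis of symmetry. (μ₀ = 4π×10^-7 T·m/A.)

2.21×10^-8 T

By continuity the displacement current in the gap matches the conduction current: I_d = 8.93×10^-3 A.
For r < R the Ampère–Maxwell law gives B(2πr) = μ₀ I_d (r²/R²), so B = μ₀ I_d r/(2πR²) = (4π×10^-7)(8.93×10^-3)(0.0547)/(2π·0.0665²) = 2.21×10^-8 T.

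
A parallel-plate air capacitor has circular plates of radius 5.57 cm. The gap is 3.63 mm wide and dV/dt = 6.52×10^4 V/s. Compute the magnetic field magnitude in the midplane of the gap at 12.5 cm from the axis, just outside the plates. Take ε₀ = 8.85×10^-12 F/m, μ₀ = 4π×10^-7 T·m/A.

With E = V/d, dE/dt = 1.796×10^7 V/(m·s) and πR² = 9.747×10^-3 m², giving I_d = ε₀ πR² dE/dt = 1.549×10^-6 A.
Outside the plates the loop encloses all of I_d, so B·2πr = μ₀ I_d and B = 2.48×10^-12 T.

2.48×10^-12 T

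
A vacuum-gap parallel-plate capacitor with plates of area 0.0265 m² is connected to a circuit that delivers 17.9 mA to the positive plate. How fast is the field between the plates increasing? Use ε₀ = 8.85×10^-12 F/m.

By continuity, I_d in the gap equals the 17.9 mA flowing in the wire.
Then dE/dt = I_d/(ε₀A) = 7.63×10^10 V/(m·s).

7.63×10^10 V/(m·s)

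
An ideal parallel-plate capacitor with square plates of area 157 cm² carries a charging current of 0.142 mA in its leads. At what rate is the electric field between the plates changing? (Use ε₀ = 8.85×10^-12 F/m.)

Charge continuity gives I_d = I = 1.42×10^-4 A between the plates.
Then dE/dt = I_d/(ε₀A) = 1.02×10^9 V/(m·s).

1.02×10^9 V/(m·s)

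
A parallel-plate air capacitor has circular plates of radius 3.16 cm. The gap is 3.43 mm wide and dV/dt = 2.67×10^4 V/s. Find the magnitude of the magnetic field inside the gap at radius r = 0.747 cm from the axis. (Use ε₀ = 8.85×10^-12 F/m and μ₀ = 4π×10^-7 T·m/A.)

3.23×10^-13 T

I_d = C dV/dt with C = ε₀πR²/d = 8.094×10^-12 F, so I_d = (8.094×10^-12)(2.67×10^4) = 2.161×10^-7 A.
An Ampèrian loop of radius r encloses a fraction (r/R)² of I_d. Then B·2πr = μ₀ I_d (r/R)², giving B = μ₀ I_d r/(2πR²) = 3.23×10^-13 T.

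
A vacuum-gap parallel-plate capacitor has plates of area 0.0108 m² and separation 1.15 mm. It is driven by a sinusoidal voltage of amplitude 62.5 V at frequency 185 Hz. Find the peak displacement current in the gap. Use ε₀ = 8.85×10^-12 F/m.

6.04×10^-6 A

The displacement current equals the conduction current C dV/dt, which peaks at C V₀ ω.
With C = ε₀A/d = (8.85×10^-12)(0.0108)/(1.15×10^-3) = 8.311×10^-11 F and ω = 2πf = 1162 rad/s, I_d,max = (8.311×10^-11)(62.5)(1162) = 6.04×10^-6 A.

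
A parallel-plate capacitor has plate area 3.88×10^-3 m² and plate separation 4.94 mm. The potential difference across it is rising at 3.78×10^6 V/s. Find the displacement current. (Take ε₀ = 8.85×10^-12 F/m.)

The field between the plates is E = V/d, so dE/dt = (3.78×10^6)/(4.94×10^-3 m) = 7.652×10^8 V/(m·s).
I_d = ε₀ A (dE/dt) = (8.85×10^-12)(3.88×10^-3)(7.652×10^8) = 2.63×10^-5 A.

2.63×10^-5 A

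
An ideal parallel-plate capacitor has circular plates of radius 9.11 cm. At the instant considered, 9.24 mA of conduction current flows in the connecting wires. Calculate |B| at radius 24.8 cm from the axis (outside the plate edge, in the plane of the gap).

No conduction current crosses the gap, so I_d there equals the 9.24×10^-3 A in the leads.
For r ≥ R the full I_d is enclosed: B = μ₀ I_d/(2πr) = (4π×10^-7)(9.24×10^-3)/(2π·0.248) = 7.45×10^-9 T.

7.45×10^-9 T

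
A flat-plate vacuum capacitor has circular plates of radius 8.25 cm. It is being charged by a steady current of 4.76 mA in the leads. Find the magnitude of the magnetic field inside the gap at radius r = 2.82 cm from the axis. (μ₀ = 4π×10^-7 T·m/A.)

By continuity the displacement current in the gap matches the conduction current: I_d = 4.76×10^-3 A.
∮B·dl = μ₀ I_d,enc with I_d,enc = I_d r²/R² = 5.562×10^-4 A; so B = μ₀ I_d,enc/(2πr) = 3.94×10^-9 T.

3.94×10^-9 T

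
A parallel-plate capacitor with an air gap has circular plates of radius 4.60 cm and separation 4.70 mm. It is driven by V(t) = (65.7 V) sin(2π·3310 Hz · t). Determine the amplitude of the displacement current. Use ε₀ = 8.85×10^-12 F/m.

C = ε₀A/d = (8.85×10^-12)(6.648×10^-3)/(4.70×10^-3) = 1.252×10^-11 F; ω = 2πf = 2.080×10^4 rad/s.
I_d = C dV/dt, so |I_d|_max = C V₀ ω = (1.252×10^-11)(65.7)(2.080×10^4) = 1.71×10^-5 A.

1.71×10^-5 A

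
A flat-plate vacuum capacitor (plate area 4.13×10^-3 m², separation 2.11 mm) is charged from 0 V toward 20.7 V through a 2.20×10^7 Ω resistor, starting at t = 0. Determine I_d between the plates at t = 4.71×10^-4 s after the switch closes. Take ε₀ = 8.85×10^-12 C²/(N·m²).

2.73×10^-7 A

C = ε₀A/d = (8.85×10^-12)(4.13×10^-3)/(2.11×10^-3) = 1.732×10^-11 F and τ = RC = 3.810×10^-4 s. I_d in the gap equals the RC charging current.
I_d(t) = (V₀/R) e^(−t/τ) = 9.409×10^-7 · e^(−1.236) = 2.73×10^-7 A.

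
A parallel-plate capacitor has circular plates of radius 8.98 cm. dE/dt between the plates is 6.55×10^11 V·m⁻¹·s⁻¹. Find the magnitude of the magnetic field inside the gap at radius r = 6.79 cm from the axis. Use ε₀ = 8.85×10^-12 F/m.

Total displacement current: I_d = ε₀(πR²)(dE/dt) = (8.85×10^-12)(0.02533)(6.55×10^11) = 0.1468 A.
∮B·dl = μ₀ I_d,enc with I_d,enc = I_d r²/R² = 0.08393 A; so B = μ₀ I_d,enc/(2πr) = 2.47×10^-7 T.

2.47×10^-7 T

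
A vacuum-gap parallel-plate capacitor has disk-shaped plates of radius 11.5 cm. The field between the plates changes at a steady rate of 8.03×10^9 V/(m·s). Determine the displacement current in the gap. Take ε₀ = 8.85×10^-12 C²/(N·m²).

The displacement current is ε₀ times dΦ_E/dt = ε₀ A dE/dt = (8.85×10^-12)(0.04155)(8.03×10^9) = 2.95×10^-3 A.

2.95×10^-3 A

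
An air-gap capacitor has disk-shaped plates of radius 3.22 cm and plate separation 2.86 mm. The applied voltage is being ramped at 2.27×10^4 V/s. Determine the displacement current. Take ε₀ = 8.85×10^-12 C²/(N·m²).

2.29×10^-7 A

E = V/d so dE/dt = (dV/dt)/d = 7.937×10^6 V/(m·s), and I_d = ε₀ A dE/dt = (8.85×10^-12)(3.257×10^-3)(7.937×10^6) = 2.29×10^-7 A.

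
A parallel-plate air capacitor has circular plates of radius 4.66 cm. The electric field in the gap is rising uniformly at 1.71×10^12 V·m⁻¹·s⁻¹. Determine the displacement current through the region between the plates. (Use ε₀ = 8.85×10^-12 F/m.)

0.103 A

The displacement current is ε₀ times dΦ_E/dt = ε₀ A dE/dt = (8.85×10^-12)(6.822×10^-3)(1.71×10^12) = 0.103 A.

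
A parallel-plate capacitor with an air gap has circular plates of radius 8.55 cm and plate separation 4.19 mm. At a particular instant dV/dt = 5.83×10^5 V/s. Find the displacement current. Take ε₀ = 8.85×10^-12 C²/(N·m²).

E = V/d so dE/dt = (dV/dt)/d = 1.391×10^8 V/(m·s), and I_d = ε₀ A dE/dt = (8.85×10^-12)(0.02297)(1.391×10^8) = 2.83×10^-5 A.

2.83×10^-5 A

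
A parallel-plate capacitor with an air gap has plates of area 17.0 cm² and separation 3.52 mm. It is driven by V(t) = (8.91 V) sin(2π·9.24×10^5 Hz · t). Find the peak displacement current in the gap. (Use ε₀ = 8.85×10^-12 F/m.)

2.21×10^-4 A

(dE/dt)_max = V₀ω/d = 1.470×10^10 V/(m·s); ω = 2πf = 5.806×10^6 rad/s.
I_d,max = ε₀ A (dE/dt)_max = (8.85×10^-12)(1.70×10^-3)(1.470×10^10) = 2.21×10^-4 A.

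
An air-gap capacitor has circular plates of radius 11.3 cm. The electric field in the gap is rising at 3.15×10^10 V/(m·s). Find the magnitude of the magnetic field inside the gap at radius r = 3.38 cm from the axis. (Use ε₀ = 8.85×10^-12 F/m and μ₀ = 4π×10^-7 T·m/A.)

Total displacement current: I_d = ε₀(πR²)(dE/dt) = (8.85×10^-12)(0.04011)(3.15×10^10) = 0.01118 A.
∮B·dl = μ₀ I_d,enc with I_d,enc = I_d r²/R² = 1.000×10^-3 A; so B = μ₀ I_d,enc/(2πr) = 5.92×10^-9 T.

5.92×10^-9 T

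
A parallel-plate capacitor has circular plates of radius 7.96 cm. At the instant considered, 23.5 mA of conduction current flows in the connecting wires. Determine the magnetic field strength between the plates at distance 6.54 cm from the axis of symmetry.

4.85×10^-8 T

No conduction current crosses the gap, so I_d there equals the 0.0235 A in the leads.
∮B·dl = μ₀ I_d,enc with I_d,enc = I_d r²/R² = 0.01586 A; so B = μ₀ I_d,enc/(2πr) = 4.85×10^-8 T.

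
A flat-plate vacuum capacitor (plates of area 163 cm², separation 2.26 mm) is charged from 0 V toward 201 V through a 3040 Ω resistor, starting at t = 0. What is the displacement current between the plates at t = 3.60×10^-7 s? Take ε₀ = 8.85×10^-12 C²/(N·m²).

With C = ε₀A/d = (8.85×10^-12)(0.0163)/(2.26×10^-3) = 6.383×10^-11 F, the time constant is τ = RC = 1.940×10^-7 s, so t/τ = 1.856 and e^(−t/τ) = 0.1563.
I_d = I_cond = (V₀/R) e^(−t/τ) = (0.06612)(0.1563) = 0.0103 A.

0.0103 A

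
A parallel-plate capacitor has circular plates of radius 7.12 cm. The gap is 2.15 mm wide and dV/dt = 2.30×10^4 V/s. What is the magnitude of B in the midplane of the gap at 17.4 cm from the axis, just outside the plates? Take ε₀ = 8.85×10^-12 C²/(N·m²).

With E = V/d, dE/dt = 1.070×10^7 V/(m·s) and πR² = 0.01593 m², giving I_d = ε₀ πR² dE/dt = 1.508×10^-6 A.
With r > R the enclosed displacement current is the full I_d; B = μ₀ I_d / (2πr) = 1.73×10^-12 T.

1.73×10^-12 T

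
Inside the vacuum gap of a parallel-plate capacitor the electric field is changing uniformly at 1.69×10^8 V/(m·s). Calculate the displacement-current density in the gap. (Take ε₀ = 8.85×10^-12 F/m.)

1.50×10^-3 A/m²

J_d = ε₀ dE/dt = (8.85×10^-12)(1.69×10^8) = 1.50×10^-3 A/m².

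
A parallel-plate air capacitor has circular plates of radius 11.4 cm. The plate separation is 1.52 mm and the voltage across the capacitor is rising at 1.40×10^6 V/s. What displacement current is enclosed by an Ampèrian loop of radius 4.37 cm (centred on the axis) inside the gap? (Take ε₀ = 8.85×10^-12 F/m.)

I_d = C dV/dt with C = ε₀πR²/d = 2.377×10^-10 F, so I_d = (2.377×10^-10)(1.40×10^6) = 3.328×10^-4 A.
The field is uniform, so I_d,enc = I_d (r/R)² = (3.328×10^-4)(4.37/11.4)² = 4.89×10^-5 A.

4.89×10^-5 A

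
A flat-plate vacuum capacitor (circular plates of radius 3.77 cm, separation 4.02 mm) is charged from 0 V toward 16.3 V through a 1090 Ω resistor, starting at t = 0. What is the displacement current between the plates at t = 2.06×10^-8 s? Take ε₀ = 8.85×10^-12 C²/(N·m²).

2.19×10^-3 A

C = ε₀A/d = (8.85×10^-12)(4.465×10^-3)/(4.02×10^-3) = 9.830×10^-12 F and τ = RC = 1.071×10^-8 s. I_d in the gap equals the RC charging current.
I_d(t) = (V₀/R) e^(−t/τ) = 0.01495 · e^(−1.923) = 2.19×10^-3 A.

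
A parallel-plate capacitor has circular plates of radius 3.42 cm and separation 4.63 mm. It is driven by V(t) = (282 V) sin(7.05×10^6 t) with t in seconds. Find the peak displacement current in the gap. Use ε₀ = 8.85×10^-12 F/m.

0.0140 A

(dE/dt)_max = V₀ω/d = 4.294×10^11 V/(m·s); ω = 7.05×10^6 rad/s.
I_d,max = ε₀ A (dE/dt)_max = (8.85×10^-12)(3.675×10^-3)(4.294×10^11) = 0.0140 A.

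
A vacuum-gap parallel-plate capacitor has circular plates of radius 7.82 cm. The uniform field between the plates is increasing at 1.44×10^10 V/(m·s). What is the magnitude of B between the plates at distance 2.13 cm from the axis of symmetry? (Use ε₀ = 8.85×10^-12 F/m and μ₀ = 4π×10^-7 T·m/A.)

Total displacement current: I_d = ε₀(πR²)(dE/dt) = (8.85×10^-12)(0.01921)(1.44×10^10) = 2.448×10^-3 A.
For r < R the Ampère–Maxwell law gives B(2πr) = μ₀ I_d (r²/R²), so B = μ₀ I_d r/(2πR²) = (4π×10^-7)(2.448×10^-3)(0.0213)/(2π·0.0782²) = 1.71×10^-9 T.

1.71×10^-9 T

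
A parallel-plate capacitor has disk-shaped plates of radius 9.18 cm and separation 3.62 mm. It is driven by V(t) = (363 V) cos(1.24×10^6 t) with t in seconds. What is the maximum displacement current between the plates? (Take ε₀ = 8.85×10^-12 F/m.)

The displacement current equals the conduction current C dV/dt, which peaks at C V₀ ω.
With C = ε₀A/d = (8.85×10^-12)(0.02647)/(3.62×10^-3) = 6.471×10^-11 F and ω = 1.24×10^6 rad/s, I_d,max = (6.471×10^-11)(363)(1.24×10^6) = 0.0291 A.

0.0291 A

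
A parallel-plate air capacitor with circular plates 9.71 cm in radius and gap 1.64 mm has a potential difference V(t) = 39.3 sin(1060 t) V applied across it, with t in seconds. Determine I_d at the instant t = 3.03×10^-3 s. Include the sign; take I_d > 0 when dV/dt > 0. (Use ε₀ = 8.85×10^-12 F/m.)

dE/dt = (V₀ω/d)·cos(ωt) with ωt = 3.2118 rad: (39.3)(1060)(-0.9975)/(1.64×10^-3) = -2.534×10^7 V/(m·s).
I_d = ε₀ A dE/dt = (8.85×10^-12)(0.02962)(-2.534×10^7) = -6.64×10^-6 A.

-6.64×10^-6 A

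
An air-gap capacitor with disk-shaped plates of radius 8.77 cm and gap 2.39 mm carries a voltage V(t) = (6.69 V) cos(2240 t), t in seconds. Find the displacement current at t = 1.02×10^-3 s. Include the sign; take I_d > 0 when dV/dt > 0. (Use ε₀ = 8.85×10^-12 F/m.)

-1.01×10^-6 A

dV/dt = (6.69)(2240)·−sin(2.2848) = -1.133×10^4 V/s.
I_d = C dV/dt with C = ε₀A/d = (8.85×10^-12)(0.02416)/(2.39×10^-3) = 8.946×10^-11 F, so I_d = (8.946×10^-11)(-1.133×10^4) = -1.01×10^-6 A.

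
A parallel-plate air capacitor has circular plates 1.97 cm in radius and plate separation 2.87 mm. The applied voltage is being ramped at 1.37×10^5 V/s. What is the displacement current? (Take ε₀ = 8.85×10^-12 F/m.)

The displacement current equals the charging current C dV/dt. With C = ε₀A/d = (8.85×10^-12)(1.219×10^-3)/(2.87×10^-3) = 3.759×10^-12 F, I_d = (3.759×10^-12)(1.37×10^5) = 5.15×10^-7 A.

5.15×10^-7 A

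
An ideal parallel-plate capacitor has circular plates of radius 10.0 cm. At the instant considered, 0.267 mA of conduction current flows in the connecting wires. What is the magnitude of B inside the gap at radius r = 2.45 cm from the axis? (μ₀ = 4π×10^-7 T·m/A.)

1.31×10^-10 T

Between the plates the displacement current equals the wire current: I_d = 0.267 mA = 2.67×10^-4 A.
∮B·dl = μ₀ I_d,enc with I_d,enc = I_d r²/R² = 1.603×10^-5 A; so B = μ₀ I_d,enc/(2πr) = 1.31×10^-10 T.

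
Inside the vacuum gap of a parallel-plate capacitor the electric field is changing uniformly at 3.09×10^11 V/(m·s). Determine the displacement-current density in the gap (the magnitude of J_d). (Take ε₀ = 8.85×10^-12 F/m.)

2.73 A/m²

J_d = ε₀ dE/dt = (8.85×10^-12)(3.09×10^11) = 2.73 A/m².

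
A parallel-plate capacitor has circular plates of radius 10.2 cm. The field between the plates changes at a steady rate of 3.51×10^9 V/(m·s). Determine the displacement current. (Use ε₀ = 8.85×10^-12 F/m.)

With a uniform field, Φ_E = EA, so I_d = ε₀ A dE/dt = 1.02×10^-3 A.

1.02×10^-3 A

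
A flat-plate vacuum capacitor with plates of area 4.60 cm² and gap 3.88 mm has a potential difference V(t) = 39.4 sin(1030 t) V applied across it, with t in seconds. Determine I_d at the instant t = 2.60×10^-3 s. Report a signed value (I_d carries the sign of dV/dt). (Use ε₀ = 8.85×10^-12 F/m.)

-3.81×10^-8 A

dV/dt = (39.4)(1030)·cos(2.678) = -3.630×10^4 V/s.
I_d = C dV/dt with C = ε₀A/d = (8.85×10^-12)(4.60×10^-4)/(3.88×10^-3) = 1.049×10^-12 F, so I_d = (1.049×10^-12)(-3.630×10^4) = -3.81×10^-8 A.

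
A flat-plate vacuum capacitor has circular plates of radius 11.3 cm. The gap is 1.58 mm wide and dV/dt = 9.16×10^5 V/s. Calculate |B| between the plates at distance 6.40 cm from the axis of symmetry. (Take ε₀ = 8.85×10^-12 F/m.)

2.06×10^-10 T

I_d = C dV/dt with C = ε₀πR²/d = 2.247×10^-10 F, so I_d = (2.247×10^-10)(9.16×10^5) = 2.058×10^-4 A.
An Ampèrian loop of radius r encloses a fraction (r/R)² of I_d. Then B·2πr = μ₀ I_d (r/R)², giving B = μ₀ I_d r/(2πR²) = 2.06×10^-10 T.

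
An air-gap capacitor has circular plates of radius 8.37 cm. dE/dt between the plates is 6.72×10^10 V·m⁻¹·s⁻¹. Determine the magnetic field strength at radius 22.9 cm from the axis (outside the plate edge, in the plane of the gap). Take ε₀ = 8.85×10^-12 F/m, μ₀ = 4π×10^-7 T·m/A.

1.14×10^-8 T

Through the whole plate area (πR² = 0.02201 m²), I_d = ε₀ πR² dE/dt = 0.01309 A.
With r > R the enclosed displacement current is the full I_d; B = μ₀ I_d / (2πr) = 1.14×10^-8 T.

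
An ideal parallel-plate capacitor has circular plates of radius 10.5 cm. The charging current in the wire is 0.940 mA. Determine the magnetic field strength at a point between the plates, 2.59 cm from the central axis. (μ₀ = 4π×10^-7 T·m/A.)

By continuity the displacement current in the gap matches the conduction current: I_d = 9.40×10^-4 A.
For r < R the Ampère–Maxwell law gives B(2πr) = μ₀ I_d (r²/R²), so B = μ₀ I_d r/(2πR²) = (4π×10^-7)(9.40×10^-4)(0.0259)/(2π·0.105²) = 4.42×10^-10 T.

4.42×10^-10 T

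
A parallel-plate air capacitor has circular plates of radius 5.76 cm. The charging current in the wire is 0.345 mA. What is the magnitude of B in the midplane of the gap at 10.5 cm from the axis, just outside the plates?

Between the plates the displacement current equals the wire current: I_d = 0.345 mA = 3.45×10^-4 A.
Outside the plates the loop encloses all of I_d, so B·2πr = μ₀ I_d and B = 6.57×10^-10 T.

6.57×10^-10 T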